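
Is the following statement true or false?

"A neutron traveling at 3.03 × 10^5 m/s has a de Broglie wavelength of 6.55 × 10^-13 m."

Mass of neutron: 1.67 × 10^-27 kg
False

The claim is incorrect.

Using λ = h/(mv):
λ = (6.626 × 10^-34 J·s) / (1.67 × 10^-27 kg × 3.03 × 10^5 m/s)
λ = 1.31 × 10^-12 m

The actual wavelength differs from the claimed 6.55 × 10^-13 m.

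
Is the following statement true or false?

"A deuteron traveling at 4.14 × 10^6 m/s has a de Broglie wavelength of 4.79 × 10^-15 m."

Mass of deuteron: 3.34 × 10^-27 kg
False

The claim is incorrect.

Using λ = h/(mv):
λ = (6.626 × 10^-34 J·s) / (3.34 × 10^-27 kg × 4.14 × 10^6 m/s)
λ = 4.79 × 10^-14 m

The actual wavelength differs from the claimed 4.79 × 10^-15 m.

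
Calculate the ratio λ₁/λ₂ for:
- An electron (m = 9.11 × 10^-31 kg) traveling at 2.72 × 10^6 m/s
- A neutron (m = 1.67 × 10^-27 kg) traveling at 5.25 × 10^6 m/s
λ₁/λ₂ = 3.54 × 10^3

Using λ = h/(mv):

λ₁ = h/(m₁v₁) = 2.67 × 10^-10 m
λ₂ = h/(m₂v₂) = 7.56 × 10^-14 m

Ratio λ₁/λ₂ = (m₂v₂)/(m₁v₁)
         = (1.67 × 10^-27 kg × 5.25 × 10^6 m/s) / (9.11 × 10^-31 kg × 2.72 × 10^6 m/s)
         = 3.54 × 10^3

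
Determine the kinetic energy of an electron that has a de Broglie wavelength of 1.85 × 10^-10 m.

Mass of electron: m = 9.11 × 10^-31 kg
7.04 × 10^-18 J (or 43.9 eV)

From λ = h/√(2mKE), we solve for KE:

λ² = h²/(2mKE)
KE = h²/(2mλ²)
KE = (6.626 × 10^-34 J·s)² / (2 × 9.11 × 10^-31 kg × (1.85 × 10^-10 m)²)
KE = 7.04 × 10^-18 J
KE = 43.9 eV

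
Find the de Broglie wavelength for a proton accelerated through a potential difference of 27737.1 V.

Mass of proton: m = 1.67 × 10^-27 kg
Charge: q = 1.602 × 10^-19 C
1.72 × 10^-13 m

When a particle is accelerated through voltage V, it gains kinetic energy KE = qV.

The de Broglie wavelength is then λ = h/√(2mqV):

λ = h/√(2mqV)
λ = (6.626 × 10^-34 J·s) / √(2 × 1.67 × 10^-27 kg × 1.602 × 10^-19 C × 27737.1 V)
λ = 1.72 × 10^-13 m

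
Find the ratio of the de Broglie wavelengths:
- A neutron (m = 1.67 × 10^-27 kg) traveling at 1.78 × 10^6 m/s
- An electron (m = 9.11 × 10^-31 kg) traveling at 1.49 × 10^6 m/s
λ₁/λ₂ = 4.57 × 10^-4

Using λ = h/(mv):

λ₁ = h/(m₁v₁) = 2.23 × 10^-13 m
λ₂ = h/(m₂v₂) = 4.88 × 10^-10 m

Ratio λ₁/λ₂ = (m₂v₂)/(m₁v₁)
         = (9.11 × 10^-31 kg × 1.49 × 10^6 m/s) / (1.67 × 10^-27 kg × 1.78 × 10^6 m/s)
         = 4.57 × 10^-4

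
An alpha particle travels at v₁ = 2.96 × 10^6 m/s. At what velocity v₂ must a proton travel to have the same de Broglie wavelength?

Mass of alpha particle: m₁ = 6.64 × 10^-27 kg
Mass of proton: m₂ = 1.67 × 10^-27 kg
v₂ = 1.18 × 10^7 m/s

For equal de Broglie wavelengths: λ₁ = λ₂

h/(m₁v₁) = h/(m₂v₂)
m₁v₁ = m₂v₂
v₂ = v₁ · (m₁/m₂)

v₂ = 2.96 × 10^6 m/s × (6.64 × 10^-27 kg / 1.67 × 10^-27 kg)
v₂ = 1.18 × 10^7 m/s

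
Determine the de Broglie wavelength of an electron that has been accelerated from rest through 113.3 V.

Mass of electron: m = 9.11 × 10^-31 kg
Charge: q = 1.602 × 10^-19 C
1.15 × 10^-10 m

When a particle is accelerated through voltage V, it gains kinetic energy KE = qV.

The de Broglie wavelength is then λ = h/√(2mqV):

λ = h/√(2mqV)
λ = (6.626 × 10^-34 J·s) / √(2 × 9.11 × 10^-31 kg × 1.602 × 10^-19 C × 113.3 V)
λ = 1.15 × 10^-10 m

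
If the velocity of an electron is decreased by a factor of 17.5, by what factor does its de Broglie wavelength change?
The wavelength increases by a factor of 17.5.

From λ = h/(mv), the wavelength is inversely proportional to velocity:

λ ∝ 1/v

If v → v/17.5, then λ → 17.5λ

When velocity is decreased by a factor of 17.5, the wavelength increases by a factor of 17.5.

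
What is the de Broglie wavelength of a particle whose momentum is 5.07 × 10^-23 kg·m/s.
1.31 × 10^-11 m

Using the de Broglie relation λ = h/p:

λ = h/p
λ = (6.626 × 10^-34 J·s) / (5.07 × 10^-23 kg·m/s)
λ = 1.31 × 10^-11 m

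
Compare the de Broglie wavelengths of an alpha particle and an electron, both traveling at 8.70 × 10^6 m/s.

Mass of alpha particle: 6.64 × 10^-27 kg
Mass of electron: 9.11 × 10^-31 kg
The electron has the longer wavelength.

Using λ = h/(mv), since both particles have the same velocity, the wavelength depends only on mass.

For alpha particle: λ₁ = h/(m₁v) = 1.15 × 10^-14 m
For electron: λ₂ = h/(m₂v) = 8.36 × 10^-11 m

Since λ ∝ 1/m at constant velocity, the lighter particle has the longer wavelength.

The electron has the longer de Broglie wavelength.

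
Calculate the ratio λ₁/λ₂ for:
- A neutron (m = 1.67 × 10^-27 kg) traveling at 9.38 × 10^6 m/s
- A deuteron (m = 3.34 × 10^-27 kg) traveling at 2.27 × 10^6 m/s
λ₁/λ₂ = 0.484

Using λ = h/(mv):

λ₁ = h/(m₁v₁) = 4.23 × 10^-14 m
λ₂ = h/(m₂v₂) = 8.74 × 10^-14 m

Ratio λ₁/λ₂ = (m₂v₂)/(m₁v₁)
         = (3.34 × 10^-27 kg × 2.27 × 10^6 m/s) / (1.67 × 10^-27 kg × 9.38 × 10^6 m/s)
         = 0.484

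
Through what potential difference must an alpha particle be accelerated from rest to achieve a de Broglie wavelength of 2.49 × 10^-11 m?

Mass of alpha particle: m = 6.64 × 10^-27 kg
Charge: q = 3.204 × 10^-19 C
1.66 × 10^-1 V

From λ = h/√(2mqV), we solve for V:

λ² = h²/(2mqV)
V = h²/(2mqλ²)
V = (6.626 × 10^-34 J·s)² / (2 × 6.64 × 10^-27 kg × 3.204 × 10^-19 C × (2.49 × 10^-11 m)²)
V = 1.66 × 10^-1 V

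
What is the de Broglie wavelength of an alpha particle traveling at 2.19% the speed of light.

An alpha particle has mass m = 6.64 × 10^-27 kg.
1.52 × 10^-14 m

Using the de Broglie relation λ = h/(mv):

v = 2.19% × c = 6.565 × 10^6 m/s

λ = h/(mv)
λ = (6.626 × 10^-34 J·s) / (6.64 × 10^-27 kg × 6.565 × 10^6 m/s)
λ = 1.52 × 10^-14 m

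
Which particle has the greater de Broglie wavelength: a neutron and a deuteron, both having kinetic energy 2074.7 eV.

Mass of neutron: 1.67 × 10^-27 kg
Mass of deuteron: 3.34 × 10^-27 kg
The neutron has the longer wavelength.

Using λ = h/√(2mKE):

For neutron: λ₁ = h/√(2m₁KE) = 6.29 × 10^-13 m
For deuteron: λ₂ = h/√(2m₂KE) = 4.45 × 10^-13 m

Since λ ∝ 1/√m at constant kinetic energy, the lighter particle has the longer wavelength.

The neutron has the longer de Broglie wavelength.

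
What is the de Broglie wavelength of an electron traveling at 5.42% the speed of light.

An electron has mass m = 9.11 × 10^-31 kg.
4.48 × 10^-11 m

Using the de Broglie relation λ = h/(mv):

v = 5.42% × c = 1.625 × 10^7 m/s

λ = h/(mv)
λ = (6.626 × 10^-34 J·s) / (9.11 × 10^-31 kg × 1.625 × 10^7 m/s)
λ = 4.48 × 10^-11 m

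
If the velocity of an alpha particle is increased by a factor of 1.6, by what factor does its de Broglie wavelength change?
The wavelength decreases by a factor of 1.6.

From λ = h/(mv), the wavelength is inversely proportional to velocity:

λ ∝ 1/v

If v → 1.6v, then λ → λ/1.6

When velocity is increased by a factor of 1.6, the wavelength decreases by a factor of 1.6.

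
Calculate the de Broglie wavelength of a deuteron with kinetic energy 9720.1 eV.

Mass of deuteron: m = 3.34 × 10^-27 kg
2.05 × 10^-13 m

Using λ = h/√(2mKE):

First convert KE to Joules: KE = 9720.1 eV = 1.557 × 10^-15 J

λ = h/√(2mKE)
λ = (6.626 × 10^-34 J·s) / √(2 × 3.34 × 10^-27 kg × 1.557 × 10^-15 J)
λ = 2.05 × 10^-13 m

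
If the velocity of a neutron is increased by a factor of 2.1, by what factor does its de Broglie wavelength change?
The wavelength decreases by a factor of 2.1.

From λ = h/(mv), the wavelength is inversely proportional to velocity:

λ ∝ 1/v

If v → 2.1v, then λ → λ/2.1

When velocity is increased by a factor of 2.1, the wavelength decreases by a factor of 2.1.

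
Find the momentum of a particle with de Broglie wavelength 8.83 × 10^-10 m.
7.50 × 10^-25 kg·m/s

From the de Broglie relation λ = h/p, we solve for p:

p = h/λ
p = (6.626 × 10^-34 J·s) / (8.83 × 10^-10 m)
p = 7.50 × 10^-25 kg·m/s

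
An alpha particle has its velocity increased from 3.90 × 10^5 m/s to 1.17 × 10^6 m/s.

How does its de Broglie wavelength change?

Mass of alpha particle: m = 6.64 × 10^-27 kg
The wavelength decreases by a factor of 3.

Using λ = h/(mv):

Initial wavelength: λ₁ = h/(mv₁) = 2.56 × 10^-13 m
Final wavelength: λ₂ = h/(mv₂) = 8.53 × 10^-14 m

Since λ ∝ 1/v, when velocity increases by a factor of 3, the wavelength decreases by a factor of 3.

λ₂/λ₁ = v₁/v₂ = 1/3

The wavelength decreases by a factor of 3.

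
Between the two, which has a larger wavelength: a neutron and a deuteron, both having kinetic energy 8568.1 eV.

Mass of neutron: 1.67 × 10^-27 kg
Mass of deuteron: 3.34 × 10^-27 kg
The neutron has the longer wavelength.

Using λ = h/√(2mKE):

For neutron: λ₁ = h/√(2m₁KE) = 3.09 × 10^-13 m
For deuteron: λ₂ = h/√(2m₂KE) = 2.19 × 10^-13 m

Since λ ∝ 1/√m at constant kinetic energy, the lighter particle has the longer wavelength.

The neutron has the longer de Broglie wavelength.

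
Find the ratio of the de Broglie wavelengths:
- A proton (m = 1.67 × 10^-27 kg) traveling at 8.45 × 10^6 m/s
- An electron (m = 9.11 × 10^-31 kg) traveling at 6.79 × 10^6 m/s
λ₁/λ₂ = 4.38 × 10^-4

Using λ = h/(mv):

λ₁ = h/(m₁v₁) = 4.70 × 10^-14 m
λ₂ = h/(m₂v₂) = 1.07 × 10^-10 m

Ratio λ₁/λ₂ = (m₂v₂)/(m₁v₁)
         = (9.11 × 10^-31 kg × 6.79 × 10^6 m/s) / (1.67 × 10^-27 kg × 8.45 × 10^6 m/s)
         = 4.38 × 10^-4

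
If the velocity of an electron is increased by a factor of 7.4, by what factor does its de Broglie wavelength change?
The wavelength decreases by a factor of 7.4.

From λ = h/(mv), the wavelength is inversely proportional to velocity:

λ ∝ 1/v

If v → 7.4v, then λ → λ/7.4

When velocity is increased by a factor of 7.4, the wavelength decreases by a factor of 7.4.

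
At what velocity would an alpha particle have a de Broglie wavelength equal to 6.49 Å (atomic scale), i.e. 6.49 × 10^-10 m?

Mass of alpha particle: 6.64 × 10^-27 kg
1.54 × 10^2 m/s

From λ = h/(mv), solve for v:

v = h/(mλ)
v = (6.626 × 10^-34 J·s) / (6.64 × 10^-27 kg × 6.49 × 10^-10 m)
v = 1.54 × 10^2 m/s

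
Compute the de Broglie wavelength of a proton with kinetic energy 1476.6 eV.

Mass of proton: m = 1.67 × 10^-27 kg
7.45 × 10^-13 m

Using λ = h/√(2mKE):

First convert KE to Joules: KE = 1476.6 eV = 2.366 × 10^-16 J

λ = h/√(2mKE)
λ = (6.626 × 10^-34 J·s) / √(2 × 1.67 × 10^-27 kg × 2.366 × 10^-16 J)
λ = 7.45 × 10^-13 m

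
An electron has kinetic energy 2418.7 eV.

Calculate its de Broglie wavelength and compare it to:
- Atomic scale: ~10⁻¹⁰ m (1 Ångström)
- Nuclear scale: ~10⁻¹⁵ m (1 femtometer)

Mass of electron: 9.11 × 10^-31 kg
λ = 2.49 × 10^-11 m, which is between nuclear and atomic scales.

Using λ = h/√(2mKE):

KE = 2418.7 eV = 3.875 × 10^-16 J

λ = h/√(2mKE)
λ = (6.626 × 10^-34 J·s) / √(2 × 9.11 × 10^-31 kg × 3.875 × 10^-16 J)
λ = 2.49 × 10^-11 m

Comparison:
- Atomic scale (10⁻¹⁰ m): λ is 0.25× this size
- Nuclear scale (10⁻¹⁵ m): λ is 2.5e+04× this size

The wavelength is between nuclear and atomic scales.

This wavelength is appropriate for probing atomic structure but too large for nuclear physics experiments.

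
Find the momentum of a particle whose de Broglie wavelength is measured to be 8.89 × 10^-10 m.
7.45 × 10^-25 kg·m/s

From the de Broglie relation λ = h/p, we solve for p:

p = h/λ
p = (6.626 × 10^-34 J·s) / (8.89 × 10^-10 m)
p = 7.45 × 10^-25 kg·m/s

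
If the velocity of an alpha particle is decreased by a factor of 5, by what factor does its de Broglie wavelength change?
The wavelength increases by a factor of 5.

From λ = h/(mv), the wavelength is inversely proportional to velocity:

λ ∝ 1/v

If v → v/5, then λ → 5λ

When velocity is decreased by a factor of 5, the wavelength increases by a factor of 5.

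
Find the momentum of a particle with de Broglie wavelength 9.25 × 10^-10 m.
7.16 × 10^-25 kg·m/s

From the de Broglie relation λ = h/p, we solve for p:

p = h/λ
p = (6.626 × 10^-34 J·s) / (9.25 × 10^-10 m)
p = 7.16 × 10^-25 kg·m/s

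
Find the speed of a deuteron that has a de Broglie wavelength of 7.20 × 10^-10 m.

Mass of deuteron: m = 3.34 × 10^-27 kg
2.76 × 10^2 m/s

From the de Broglie relation λ = h/(mv), we solve for v:

v = h/(mλ)
v = (6.626 × 10^-34 J·s) / (3.34 × 10^-27 kg × 7.20 × 10^-10 m)
v = 2.76 × 10^2 m/s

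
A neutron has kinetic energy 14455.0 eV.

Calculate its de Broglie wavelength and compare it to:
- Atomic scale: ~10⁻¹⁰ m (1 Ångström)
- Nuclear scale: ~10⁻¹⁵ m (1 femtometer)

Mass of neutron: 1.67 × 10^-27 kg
λ = 2.38 × 10^-13 m, which is between nuclear and atomic scales.

Using λ = h/√(2mKE):

KE = 14455.0 eV = 2.316 × 10^-15 J

λ = h/√(2mKE)
λ = (6.626 × 10^-34 J·s) / √(2 × 1.67 × 10^-27 kg × 2.316 × 10^-15 J)
λ = 2.38 × 10^-13 m

Comparison:
- Atomic scale (10⁻¹⁰ m): λ is 0.0024× this size
- Nuclear scale (10⁻¹⁵ m): λ is 2.4e+02× this size

The wavelength is between nuclear and atomic scales.

This wavelength is appropriate for probing atomic structure but too large for nuclear physics experiments.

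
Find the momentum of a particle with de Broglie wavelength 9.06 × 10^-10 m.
7.31 × 10^-25 kg·m/s

From the de Broglie relation λ = h/p, we solve for p:

p = h/λ
p = (6.626 × 10^-34 J·s) / (9.06 × 10^-10 m)
p = 7.31 × 10^-25 kg·m/s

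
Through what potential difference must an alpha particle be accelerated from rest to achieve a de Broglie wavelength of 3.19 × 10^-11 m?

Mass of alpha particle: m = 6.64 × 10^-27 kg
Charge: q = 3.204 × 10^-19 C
1.01 × 10^-1 V

From λ = h/√(2mqV), we solve for V:

λ² = h²/(2mqV)
V = h²/(2mqλ²)
V = (6.626 × 10^-34 J·s)² / (2 × 6.64 × 10^-27 kg × 3.204 × 10^-19 C × (3.19 × 10^-11 m)²)
V = 1.01 × 10^-1 V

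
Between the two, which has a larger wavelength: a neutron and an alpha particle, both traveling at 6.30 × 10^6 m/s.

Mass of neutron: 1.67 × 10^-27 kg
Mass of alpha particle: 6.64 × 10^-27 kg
The neutron has the longer wavelength.

Using λ = h/(mv), since both particles have the same velocity, the wavelength depends only on mass.

For neutron: λ₁ = h/(m₁v) = 6.30 × 10^-14 m
For alpha particle: λ₂ = h/(m₂v) = 1.58 × 10^-14 m

Since λ ∝ 1/m at constant velocity, the lighter particle has the longer wavelength.

The neutron has the longer de Broglie wavelength.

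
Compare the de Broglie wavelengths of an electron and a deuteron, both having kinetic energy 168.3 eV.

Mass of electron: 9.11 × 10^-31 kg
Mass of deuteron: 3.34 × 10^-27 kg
The electron has the longer wavelength.

Using λ = h/√(2mKE):

For electron: λ₁ = h/√(2m₁KE) = 9.45 × 10^-11 m
For deuteron: λ₂ = h/√(2m₂KE) = 1.56 × 10^-12 m

Since λ ∝ 1/√m at constant kinetic energy, the lighter particle has the longer wavelength.

The electron has the longer de Broglie wavelength.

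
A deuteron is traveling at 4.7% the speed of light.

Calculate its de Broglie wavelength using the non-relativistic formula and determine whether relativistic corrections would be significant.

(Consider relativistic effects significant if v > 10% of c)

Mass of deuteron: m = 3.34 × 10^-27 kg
No, relativistic corrections are not needed.

Using the non-relativistic de Broglie formula λ = h/(mv):

v = 4.7% × c = 1.409 × 10^7 m/s

λ = h/(mv)
λ = (6.626 × 10^-34 J·s) / (3.34 × 10^-27 kg × 1.409 × 10^7 m/s)
λ = 1.41 × 10^-14 m

Since v = 4.7% of c < 10% of c, relativistic corrections are NOT significant and this non-relativistic result is a good approximation.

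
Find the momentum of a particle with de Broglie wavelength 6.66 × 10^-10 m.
9.95 × 10^-25 kg·m/s

From the de Broglie relation λ = h/p, we solve for p:

p = h/λ
p = (6.626 × 10^-34 J·s) / (6.66 × 10^-10 m)
p = 9.95 × 10^-25 kg·m/s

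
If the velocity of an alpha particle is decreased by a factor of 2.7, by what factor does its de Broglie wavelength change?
The wavelength increases by a factor of 2.7.

From λ = h/(mv), the wavelength is inversely proportional to velocity:

λ ∝ 1/v

If v → v/2.7, then λ → 2.7λ

When velocity is decreased by a factor of 2.7, the wavelength increases by a factor of 2.7.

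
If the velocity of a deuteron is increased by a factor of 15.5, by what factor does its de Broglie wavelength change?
The wavelength decreases by a factor of 15.5.

From λ = h/(mv), the wavelength is inversely proportional to velocity:

λ ∝ 1/v

If v → 15.5v, then λ → λ/15.5

When velocity is increased by a factor of 15.5, the wavelength decreases by a factor of 15.5.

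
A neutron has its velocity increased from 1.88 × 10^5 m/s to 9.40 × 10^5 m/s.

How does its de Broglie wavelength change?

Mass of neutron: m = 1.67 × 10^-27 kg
The wavelength decreases by a factor of 5.

Using λ = h/(mv):

Initial wavelength: λ₁ = h/(mv₁) = 2.11 × 10^-12 m
Final wavelength: λ₂ = h/(mv₂) = 4.22 × 10^-13 m

Since λ ∝ 1/v, when velocity increases by a factor of 5, the wavelength decreases by a factor of 5.

λ₂/λ₁ = v₁/v₂ = 1/5

The wavelength decreases by a factor of 5.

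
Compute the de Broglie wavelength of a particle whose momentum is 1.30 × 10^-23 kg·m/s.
5.10 × 10^-11 m

Using the de Broglie relation λ = h/p:

λ = h/p
λ = (6.626 × 10^-34 J·s) / (1.30 × 10^-23 kg·m/s)
λ = 5.10 × 10^-11 m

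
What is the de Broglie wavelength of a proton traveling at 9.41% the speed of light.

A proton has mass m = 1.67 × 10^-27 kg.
1.41 × 10^-14 m

Using the de Broglie relation λ = h/(mv):

v = 9.41% × c = 2.821 × 10^7 m/s

λ = h/(mv)
λ = (6.626 × 10^-34 J·s) / (1.67 × 10^-27 kg × 2.821 × 10^7 m/s)
λ = 1.41 × 10^-14 m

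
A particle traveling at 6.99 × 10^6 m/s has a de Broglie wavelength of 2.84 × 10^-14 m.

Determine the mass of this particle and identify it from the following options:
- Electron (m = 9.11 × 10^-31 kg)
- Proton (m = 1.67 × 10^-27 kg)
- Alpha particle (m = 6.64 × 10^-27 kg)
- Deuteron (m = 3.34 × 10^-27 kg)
The particle is a deuteron.

From λ = h/(mv), solve for mass:

m = h/(λv)
m = (6.626 × 10^-34 J·s) / (2.84 × 10^-14 m × 6.99 × 10^6 m/s)
m = 3.34 × 10^-27 kg

Comparing with the listed masses, this is closest to a deuteron.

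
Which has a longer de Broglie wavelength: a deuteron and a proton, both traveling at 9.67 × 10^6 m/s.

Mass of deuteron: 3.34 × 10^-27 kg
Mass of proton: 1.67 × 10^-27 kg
The proton has the longer wavelength.

Using λ = h/(mv), since both particles have the same velocity, the wavelength depends only on mass.

For deuteron: λ₁ = h/(m₁v) = 2.05 × 10^-14 m
For proton: λ₂ = h/(m₂v) = 4.10 × 10^-14 m

Since λ ∝ 1/m at constant velocity, the lighter particle has the longer wavelength.

The proton has the longer de Broglie wavelength.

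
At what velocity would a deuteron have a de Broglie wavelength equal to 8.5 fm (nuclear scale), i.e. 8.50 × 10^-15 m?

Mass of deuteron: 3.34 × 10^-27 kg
2.33 × 10^7 m/s

From λ = h/(mv), solve for v:

v = h/(mλ)
v = (6.626 × 10^-34 J·s) / (3.34 × 10^-27 kg × 8.50 × 10^-15 m)
v = 2.33 × 10^7 m/s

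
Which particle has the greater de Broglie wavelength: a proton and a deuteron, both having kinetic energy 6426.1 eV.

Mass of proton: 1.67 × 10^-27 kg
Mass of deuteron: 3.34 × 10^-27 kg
The proton has the longer wavelength.

Using λ = h/√(2mKE):

For proton: λ₁ = h/√(2m₁KE) = 3.57 × 10^-13 m
For deuteron: λ₂ = h/√(2m₂KE) = 2.53 × 10^-13 m

Since λ ∝ 1/√m at constant kinetic energy, the lighter particle has the longer wavelength.

The proton has the longer de Broglie wavelength.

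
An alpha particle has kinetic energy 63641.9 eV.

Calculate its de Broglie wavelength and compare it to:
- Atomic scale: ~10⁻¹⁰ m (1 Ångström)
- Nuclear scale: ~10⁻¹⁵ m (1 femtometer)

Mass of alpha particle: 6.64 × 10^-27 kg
λ = 5.69 × 10^-14 m, which is between nuclear and atomic scales.

Using λ = h/√(2mKE):

KE = 63641.9 eV = 1.020 × 10^-14 J

λ = h/√(2mKE)
λ = (6.626 × 10^-34 J·s) / √(2 × 6.64 × 10^-27 kg × 1.020 × 10^-14 J)
λ = 5.69 × 10^-14 m

Comparison:
- Atomic scale (10⁻¹⁰ m): λ is 0.00057× this size
- Nuclear scale (10⁻¹⁵ m): λ is 57× this size

The wavelength is between nuclear and atomic scales.

This wavelength is appropriate for probing atomic structure but too large for nuclear physics experiments.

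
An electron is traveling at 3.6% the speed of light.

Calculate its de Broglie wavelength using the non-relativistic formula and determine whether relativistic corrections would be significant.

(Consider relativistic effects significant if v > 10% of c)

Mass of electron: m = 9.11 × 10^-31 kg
No, relativistic corrections are not needed.

Using the non-relativistic de Broglie formula λ = h/(mv):

v = 3.6% × c = 1.079 × 10^7 m/s

λ = h/(mv)
λ = (6.626 × 10^-34 J·s) / (9.11 × 10^-31 kg × 1.079 × 10^7 m/s)
λ = 6.74 × 10^-11 m

Since v = 3.6% of c < 10% of c, relativistic corrections are NOT significant and this non-relativistic result is a good approximation.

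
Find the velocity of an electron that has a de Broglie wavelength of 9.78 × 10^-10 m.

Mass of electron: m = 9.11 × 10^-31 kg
7.44 × 10^5 m/s

From the de Broglie relation λ = h/(mv), we solve for v:

v = h/(mλ)
v = (6.626 × 10^-34 J·s) / (9.11 × 10^-31 kg × 9.78 × 10^-10 m)
v = 7.44 × 10^5 m/s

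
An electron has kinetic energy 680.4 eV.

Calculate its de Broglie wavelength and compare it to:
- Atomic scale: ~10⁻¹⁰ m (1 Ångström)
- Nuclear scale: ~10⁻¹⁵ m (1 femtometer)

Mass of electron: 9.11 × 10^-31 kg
λ = 4.70 × 10^-11 m, which is between nuclear and atomic scales.

Using λ = h/√(2mKE):

KE = 680.4 eV = 1.090 × 10^-16 J

λ = h/√(2mKE)
λ = (6.626 × 10^-34 J·s) / √(2 × 9.11 × 10^-31 kg × 1.090 × 10^-16 J)
λ = 4.70 × 10^-11 m

Comparison:
- Atomic scale (10⁻¹⁰ m): λ is 0.47× this size
- Nuclear scale (10⁻¹⁵ m): λ is 4.7e+04× this size

The wavelength is between nuclear and atomic scales.

This wavelength is appropriate for probing atomic structure but too large for nuclear physics experiments.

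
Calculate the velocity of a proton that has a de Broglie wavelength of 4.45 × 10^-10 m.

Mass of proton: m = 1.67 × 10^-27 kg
8.92 × 10^2 m/s

From the de Broglie relation λ = h/(mv), we solve for v:

v = h/(mλ)
v = (6.626 × 10^-34 J·s) / (1.67 × 10^-27 kg × 4.45 × 10^-10 m)
v = 8.92 × 10^2 m/s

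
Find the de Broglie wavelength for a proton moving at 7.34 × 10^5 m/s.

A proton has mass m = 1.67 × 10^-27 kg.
5.41 × 10^-13 m

Using the de Broglie relation λ = h/(mv):

λ = h/(mv)
λ = (6.626 × 10^-34 J·s) / (1.67 × 10^-27 kg × 7.34 × 10^5 m/s)
λ = 5.41 × 10^-13 m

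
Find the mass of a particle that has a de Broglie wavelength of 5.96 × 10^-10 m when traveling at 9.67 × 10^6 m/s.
1.15 × 10^-31 kg

From the de Broglie relation λ = h/(mv), we solve for m:

m = h/(λv)
m = (6.626 × 10^-34 J·s) / (5.96 × 10^-10 m × 9.67 × 10^6 m/s)
m = 1.15 × 10^-31 kg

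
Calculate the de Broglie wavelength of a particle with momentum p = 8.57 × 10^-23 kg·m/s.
7.73 × 10^-12 m

Using the de Broglie relation λ = h/p:

λ = h/p
λ = (6.626 × 10^-34 J·s) / (8.57 × 10^-23 kg·m/s)
λ = 7.73 × 10^-12 m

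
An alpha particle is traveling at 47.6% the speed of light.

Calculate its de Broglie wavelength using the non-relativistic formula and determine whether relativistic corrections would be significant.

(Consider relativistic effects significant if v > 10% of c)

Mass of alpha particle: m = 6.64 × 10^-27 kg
Yes, relativistic corrections are needed.

Using the non-relativistic de Broglie formula λ = h/(mv):

v = 47.6% × c = 1.427 × 10^8 m/s

λ = h/(mv)
λ = (6.626 × 10^-34 J·s) / (6.64 × 10^-27 kg × 1.427 × 10^8 m/s)
λ = 6.99 × 10^-16 m

Since v = 47.6% of c > 10% of c, relativistic corrections ARE significant and the actual wavelength would differ from this non-relativistic estimate.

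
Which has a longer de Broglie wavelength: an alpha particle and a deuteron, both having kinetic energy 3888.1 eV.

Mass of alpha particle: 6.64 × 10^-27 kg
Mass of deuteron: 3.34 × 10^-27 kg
The deuteron has the longer wavelength.

Using λ = h/√(2mKE):

For alpha particle: λ₁ = h/√(2m₁KE) = 2.30 × 10^-13 m
For deuteron: λ₂ = h/√(2m₂KE) = 3.25 × 10^-13 m

Since λ ∝ 1/√m at constant kinetic energy, the lighter particle has the longer wavelength.

The deuteron has the longer de Broglie wavelength.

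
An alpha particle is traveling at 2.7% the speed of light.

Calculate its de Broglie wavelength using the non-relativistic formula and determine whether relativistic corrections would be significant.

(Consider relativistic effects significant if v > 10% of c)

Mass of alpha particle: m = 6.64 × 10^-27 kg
No, relativistic corrections are not needed.

Using the non-relativistic de Broglie formula λ = h/(mv):

v = 2.7% × c = 8.094 × 10^6 m/s

λ = h/(mv)
λ = (6.626 × 10^-34 J·s) / (6.64 × 10^-27 kg × 8.094 × 10^6 m/s)
λ = 1.23 × 10^-14 m

Since v = 2.7% of c < 10% of c, relativistic corrections are NOT significant and this non-relativistic result is a good approximation.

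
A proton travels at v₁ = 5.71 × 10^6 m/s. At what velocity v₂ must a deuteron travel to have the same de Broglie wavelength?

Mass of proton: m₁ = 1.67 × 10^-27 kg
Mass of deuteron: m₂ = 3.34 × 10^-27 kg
v₂ = 2.86 × 10^6 m/s

For equal de Broglie wavelengths: λ₁ = λ₂

h/(m₁v₁) = h/(m₂v₂)
m₁v₁ = m₂v₂
v₂ = v₁ · (m₁/m₂)

v₂ = 5.71 × 10^6 m/s × (1.67 × 10^-27 kg / 3.34 × 10^-27 kg)
v₂ = 2.86 × 10^6 m/s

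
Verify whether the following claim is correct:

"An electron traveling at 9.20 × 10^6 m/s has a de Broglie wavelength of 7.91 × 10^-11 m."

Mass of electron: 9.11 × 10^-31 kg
True

The claim is correct.

Using λ = h/(mv):
λ = (6.626 × 10^-34 J·s) / (9.11 × 10^-31 kg × 9.20 × 10^6 m/s)
λ = 7.91 × 10^-11 m

This matches the claimed value.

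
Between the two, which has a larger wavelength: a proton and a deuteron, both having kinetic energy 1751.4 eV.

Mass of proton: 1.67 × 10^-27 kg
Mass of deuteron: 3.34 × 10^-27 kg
The proton has the longer wavelength.

Using λ = h/√(2mKE):

For proton: λ₁ = h/√(2m₁KE) = 6.84 × 10^-13 m
For deuteron: λ₂ = h/√(2m₂KE) = 4.84 × 10^-13 m

Since λ ∝ 1/√m at constant kinetic energy, the lighter particle has the longer wavelength.

The proton has the longer de Broglie wavelength.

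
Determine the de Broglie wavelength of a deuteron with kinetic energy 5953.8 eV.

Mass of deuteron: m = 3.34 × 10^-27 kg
2.62 × 10^-13 m

Using λ = h/√(2mKE):

First convert KE to Joules: KE = 5953.8 eV = 9.539 × 10^-16 J

λ = h/√(2mKE)
λ = (6.626 × 10^-34 J·s) / √(2 × 3.34 × 10^-27 kg × 9.539 × 10^-16 J)
λ = 2.62 × 10^-13 m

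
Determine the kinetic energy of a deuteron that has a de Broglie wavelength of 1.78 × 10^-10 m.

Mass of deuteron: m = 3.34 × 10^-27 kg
2.07 × 10^-21 J (or 0.0129 eV)

From λ = h/√(2mKE), we solve for KE:

λ² = h²/(2mKE)
KE = h²/(2mλ²)
KE = (6.626 × 10^-34 J·s)² / (2 × 3.34 × 10^-27 kg × (1.78 × 10^-10 m)²)
KE = 2.07 × 10^-21 J
KE = 0.0129 eV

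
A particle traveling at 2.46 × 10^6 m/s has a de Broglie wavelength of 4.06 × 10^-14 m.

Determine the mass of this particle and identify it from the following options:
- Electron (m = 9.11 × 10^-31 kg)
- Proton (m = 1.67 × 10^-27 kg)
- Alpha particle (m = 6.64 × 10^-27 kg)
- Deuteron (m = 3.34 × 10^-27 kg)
The particle is an alpha particle.

From λ = h/(mv), solve for mass:

m = h/(λv)
m = (6.626 × 10^-34 J·s) / (4.06 × 10^-14 m × 2.46 × 10^6 m/s)
m = 6.63 × 10^-27 kg

Comparing with the listed masses, this is closest to an alpha particle.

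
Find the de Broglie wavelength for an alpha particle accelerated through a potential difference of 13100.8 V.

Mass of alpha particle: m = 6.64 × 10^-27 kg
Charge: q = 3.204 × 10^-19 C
8.87 × 10^-14 m

When a particle is accelerated through voltage V, it gains kinetic energy KE = qV.

The de Broglie wavelength is then λ = h/√(2mqV):

λ = h/√(2mqV)
λ = (6.626 × 10^-34 J·s) / √(2 × 6.64 × 10^-27 kg × 3.204 × 10^-19 C × 13100.8 V)
λ = 8.87 × 10^-14 m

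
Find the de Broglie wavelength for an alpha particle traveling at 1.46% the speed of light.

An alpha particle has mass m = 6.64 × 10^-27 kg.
2.28 × 10^-14 m

Using the de Broglie relation λ = h/(mv):

v = 1.46% × c = 4.377 × 10^6 m/s

λ = h/(mv)
λ = (6.626 × 10^-34 J·s) / (6.64 × 10^-27 kg × 4.377 × 10^6 m/s)
λ = 2.28 × 10^-14 m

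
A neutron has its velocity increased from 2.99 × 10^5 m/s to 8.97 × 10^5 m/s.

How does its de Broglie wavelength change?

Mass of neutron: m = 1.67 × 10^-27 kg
The wavelength decreases by a factor of 3.

Using λ = h/(mv):

Initial wavelength: λ₁ = h/(mv₁) = 1.33 × 10^-12 m
Final wavelength: λ₂ = h/(mv₂) = 4.42 × 10^-13 m

Since λ ∝ 1/v, when velocity increases by a factor of 3, the wavelength decreases by a factor of 3.

λ₂/λ₁ = v₁/v₂ = 1/3

The wavelength decreases by a factor of 3.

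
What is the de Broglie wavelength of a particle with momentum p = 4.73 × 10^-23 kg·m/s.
1.40 × 10^-11 m

Using the de Broglie relation λ = h/p:

λ = h/p
λ = (6.626 × 10^-34 J·s) / (4.73 × 10^-23 kg·m/s)
λ = 1.40 × 10^-11 m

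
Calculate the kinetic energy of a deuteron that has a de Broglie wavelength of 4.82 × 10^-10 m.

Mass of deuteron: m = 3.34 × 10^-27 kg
2.83 × 10^-22 J (or 1.77 × 10^-3 eV)

From λ = h/√(2mKE), we solve for KE:

λ² = h²/(2mKE)
KE = h²/(2mλ²)
KE = (6.626 × 10^-34 J·s)² / (2 × 3.34 × 10^-27 kg × (4.82 × 10^-10 m)²)
KE = 2.83 × 10^-22 J
KE = 1.77 × 10^-3 eV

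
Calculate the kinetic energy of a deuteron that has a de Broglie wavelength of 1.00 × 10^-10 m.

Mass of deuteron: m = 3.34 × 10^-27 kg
6.57 × 10^-21 J (or 0.0410 eV)

From λ = h/√(2mKE), we solve for KE:

λ² = h²/(2mKE)
KE = h²/(2mλ²)
KE = (6.626 × 10^-34 J·s)² / (2 × 3.34 × 10^-27 kg × (1.00 × 10^-10 m)²)
KE = 6.57 × 10^-21 J
KE = 0.0410 eV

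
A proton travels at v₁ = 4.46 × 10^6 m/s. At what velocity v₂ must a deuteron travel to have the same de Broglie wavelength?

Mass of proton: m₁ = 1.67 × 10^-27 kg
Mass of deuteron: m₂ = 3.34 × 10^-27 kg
v₂ = 2.23 × 10^6 m/s

For equal de Broglie wavelengths: λ₁ = λ₂

h/(m₁v₁) = h/(m₂v₂)
m₁v₁ = m₂v₂
v₂ = v₁ · (m₁/m₂)

v₂ = 4.46 × 10^6 m/s × (1.67 × 10^-27 kg / 3.34 × 10^-27 kg)
v₂ = 2.23 × 10^6 m/s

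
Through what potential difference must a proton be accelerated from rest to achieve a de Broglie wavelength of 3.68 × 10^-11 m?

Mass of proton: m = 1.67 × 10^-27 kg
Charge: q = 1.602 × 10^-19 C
6.06 × 10^-1 V

From λ = h/√(2mqV), we solve for V:

λ² = h²/(2mqV)
V = h²/(2mqλ²)
V = (6.626 × 10^-34 J·s)² / (2 × 1.67 × 10^-27 kg × 1.602 × 10^-19 C × (3.68 × 10^-11 m)²)
V = 6.06 × 10^-1 V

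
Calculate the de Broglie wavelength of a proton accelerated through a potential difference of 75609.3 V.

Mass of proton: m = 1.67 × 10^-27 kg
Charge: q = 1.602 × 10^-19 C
1.04 × 10^-13 m

When a particle is accelerated through voltage V, it gains kinetic energy KE = qV.

The de Broglie wavelength is then λ = h/√(2mqV):

λ = h/√(2mqV)
λ = (6.626 × 10^-34 J·s) / √(2 × 1.67 × 10^-27 kg × 1.602 × 10^-19 C × 75609.3 V)
λ = 1.04 × 10^-13 m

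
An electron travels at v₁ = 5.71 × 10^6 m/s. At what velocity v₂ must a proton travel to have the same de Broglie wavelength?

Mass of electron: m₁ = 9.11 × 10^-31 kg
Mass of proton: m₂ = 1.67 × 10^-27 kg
v₂ = 3.11 × 10^3 m/s

For equal de Broglie wavelengths: λ₁ = λ₂

h/(m₁v₁) = h/(m₂v₂)
m₁v₁ = m₂v₂
v₂ = v₁ · (m₁/m₂)

v₂ = 5.71 × 10^6 m/s × (9.11 × 10^-31 kg / 1.67 × 10^-27 kg)
v₂ = 3.11 × 10^3 m/s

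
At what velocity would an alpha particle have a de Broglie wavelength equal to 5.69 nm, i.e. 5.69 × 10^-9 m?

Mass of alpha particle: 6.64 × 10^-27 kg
1.75 × 10^1 m/s

From λ = h/(mv), solve for v:

v = h/(mλ)
v = (6.626 × 10^-34 J·s) / (6.64 × 10^-27 kg × 5.69 × 10^-9 m)
v = 1.75 × 10^1 m/s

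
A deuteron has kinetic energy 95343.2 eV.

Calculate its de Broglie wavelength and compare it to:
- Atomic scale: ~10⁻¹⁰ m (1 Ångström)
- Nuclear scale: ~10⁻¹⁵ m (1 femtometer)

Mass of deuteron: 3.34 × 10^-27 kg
λ = 6.56 × 10^-14 m, which is between nuclear and atomic scales.

Using λ = h/√(2mKE):

KE = 95343.2 eV = 1.528 × 10^-14 J

λ = h/√(2mKE)
λ = (6.626 × 10^-34 J·s) / √(2 × 3.34 × 10^-27 kg × 1.528 × 10^-14 J)
λ = 6.56 × 10^-14 m

Comparison:
- Atomic scale (10⁻¹⁰ m): λ is 0.00066× this size
- Nuclear scale (10⁻¹⁵ m): λ is 66× this size

The wavelength is between nuclear and atomic scales.

This wavelength is appropriate for probing atomic structure but too large for nuclear physics experiments.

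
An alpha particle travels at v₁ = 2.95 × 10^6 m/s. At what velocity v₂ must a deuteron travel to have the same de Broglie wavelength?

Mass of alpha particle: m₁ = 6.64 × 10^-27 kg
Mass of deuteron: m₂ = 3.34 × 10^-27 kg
v₂ = 5.86 × 10^6 m/s

For equal de Broglie wavelengths: λ₁ = λ₂

h/(m₁v₁) = h/(m₂v₂)
m₁v₁ = m₂v₂
v₂ = v₁ · (m₁/m₂)

v₂ = 2.95 × 10^6 m/s × (6.64 × 10^-27 kg / 3.34 × 10^-27 kg)
v₂ = 5.86 × 10^6 m/s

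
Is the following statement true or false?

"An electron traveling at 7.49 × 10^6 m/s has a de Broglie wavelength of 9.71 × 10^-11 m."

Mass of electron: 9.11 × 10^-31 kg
True

The claim is correct.

Using λ = h/(mv):
λ = (6.626 × 10^-34 J·s) / (9.11 × 10^-31 kg × 7.49 × 10^6 m/s)
λ = 9.71 × 10^-11 m

This matches the claimed value.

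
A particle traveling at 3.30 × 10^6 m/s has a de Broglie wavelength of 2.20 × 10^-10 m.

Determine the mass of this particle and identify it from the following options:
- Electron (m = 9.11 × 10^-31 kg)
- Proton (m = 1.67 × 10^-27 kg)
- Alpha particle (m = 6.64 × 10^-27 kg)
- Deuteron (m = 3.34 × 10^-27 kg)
The particle is an electron.

From λ = h/(mv), solve for mass:

m = h/(λv)
m = (6.626 × 10^-34 J·s) / (2.20 × 10^-10 m × 3.30 × 10^6 m/s)
m = 9.13 × 10^-31 kg

Comparing with the listed masses, this is closest to an electron.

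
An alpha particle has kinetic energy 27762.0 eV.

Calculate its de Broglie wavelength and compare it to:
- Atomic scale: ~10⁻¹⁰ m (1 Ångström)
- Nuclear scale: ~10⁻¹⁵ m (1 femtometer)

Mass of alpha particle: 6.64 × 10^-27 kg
λ = 8.62 × 10^-14 m, which is between nuclear and atomic scales.

Using λ = h/√(2mKE):

KE = 27762.0 eV = 4.448 × 10^-15 J

λ = h/√(2mKE)
λ = (6.626 × 10^-34 J·s) / √(2 × 6.64 × 10^-27 kg × 4.448 × 10^-15 J)
λ = 8.62 × 10^-14 m

Comparison:
- Atomic scale (10⁻¹⁰ m): λ is 0.00086× this size
- Nuclear scale (10⁻¹⁵ m): λ is 86× this size

The wavelength is between nuclear and atomic scales.

This wavelength is appropriate for probing atomic structure but too large for nuclear physics experiments.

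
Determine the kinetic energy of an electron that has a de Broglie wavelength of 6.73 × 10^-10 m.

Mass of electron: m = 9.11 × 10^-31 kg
5.32 × 10^-19 J (or 3.32 eV)

From λ = h/√(2mKE), we solve for KE:

λ² = h²/(2mKE)
KE = h²/(2mλ²)
KE = (6.626 × 10^-34 J·s)² / (2 × 9.11 × 10^-31 kg × (6.73 × 10^-10 m)²)
KE = 5.32 × 10^-19 J
KE = 3.32 eV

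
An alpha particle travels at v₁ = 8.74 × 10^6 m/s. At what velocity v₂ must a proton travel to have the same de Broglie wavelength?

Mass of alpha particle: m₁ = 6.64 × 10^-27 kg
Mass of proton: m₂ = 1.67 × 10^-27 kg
v₂ = 3.48 × 10^7 m/s

For equal de Broglie wavelengths: λ₁ = λ₂

h/(m₁v₁) = h/(m₂v₂)
m₁v₁ = m₂v₂
v₂ = v₁ · (m₁/m₂)

v₂ = 8.74 × 10^6 m/s × (6.64 × 10^-27 kg / 1.67 × 10^-27 kg)
v₂ = 3.48 × 10^7 m/s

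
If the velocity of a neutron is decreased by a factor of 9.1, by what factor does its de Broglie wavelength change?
The wavelength increases by a factor of 9.1.

From λ = h/(mv), the wavelength is inversely proportional to velocity:

λ ∝ 1/v

If v → v/9.1, then λ → 9.1λ

When velocity is decreased by a factor of 9.1, the wavelength increases by a factor of 9.1.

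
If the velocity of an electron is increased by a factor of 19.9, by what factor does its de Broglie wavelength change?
The wavelength decreases by a factor of 19.9.

From λ = h/(mv), the wavelength is inversely proportional to velocity:

λ ∝ 1/v

If v → 19.9v, then λ → λ/19.9

When velocity is increased by a factor of 19.9, the wavelength decreases by a factor of 19.9.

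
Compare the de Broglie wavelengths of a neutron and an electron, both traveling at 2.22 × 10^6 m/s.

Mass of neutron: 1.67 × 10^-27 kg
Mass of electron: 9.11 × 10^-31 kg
The electron has the longer wavelength.

Using λ = h/(mv), since both particles have the same velocity, the wavelength depends only on mass.

For neutron: λ₁ = h/(m₁v) = 1.79 × 10^-13 m
For electron: λ₂ = h/(m₂v) = 3.28 × 10^-10 m

Since λ ∝ 1/m at constant velocity, the lighter particle has the longer wavelength.

The electron has the longer de Broglie wavelength.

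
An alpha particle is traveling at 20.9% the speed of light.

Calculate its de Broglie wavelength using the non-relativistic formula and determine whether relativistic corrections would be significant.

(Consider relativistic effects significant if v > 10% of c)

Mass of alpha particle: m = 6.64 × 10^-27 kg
Yes, relativistic corrections are needed.

Using the non-relativistic de Broglie formula λ = h/(mv):

v = 20.9% × c = 6.266 × 10^7 m/s

λ = h/(mv)
λ = (6.626 × 10^-34 J·s) / (6.64 × 10^-27 kg × 6.266 × 10^7 m/s)
λ = 1.59 × 10^-15 m

Since v = 20.9% of c > 10% of c, relativistic corrections ARE significant and the actual wavelength would differ from this non-relativistic estimate.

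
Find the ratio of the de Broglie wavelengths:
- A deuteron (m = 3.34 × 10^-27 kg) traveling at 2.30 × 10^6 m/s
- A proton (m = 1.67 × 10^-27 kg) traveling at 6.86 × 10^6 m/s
λ₁/λ₂ = 1.49

Using λ = h/(mv):

λ₁ = h/(m₁v₁) = 8.63 × 10^-14 m
λ₂ = h/(m₂v₂) = 5.78 × 10^-14 m

Ratio λ₁/λ₂ = (m₂v₂)/(m₁v₁)
         = (1.67 × 10^-27 kg × 6.86 × 10^6 m/s) / (3.34 × 10^-27 kg × 2.30 × 10^6 m/s)
         = 1.49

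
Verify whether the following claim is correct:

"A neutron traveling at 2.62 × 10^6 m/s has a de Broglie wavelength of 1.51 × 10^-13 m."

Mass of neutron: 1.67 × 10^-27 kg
True

The claim is correct.

Using λ = h/(mv):
λ = (6.626 × 10^-34 J·s) / (1.67 × 10^-27 kg × 2.62 × 10^6 m/s)
λ = 1.51 × 10^-13 m

This matches the claimed value.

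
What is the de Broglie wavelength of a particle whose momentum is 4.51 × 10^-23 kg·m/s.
1.47 × 10^-11 m

Using the de Broglie relation λ = h/p:

λ = h/p
λ = (6.626 × 10^-34 J·s) / (4.51 × 10^-23 kg·m/s)
λ = 1.47 × 10^-11 m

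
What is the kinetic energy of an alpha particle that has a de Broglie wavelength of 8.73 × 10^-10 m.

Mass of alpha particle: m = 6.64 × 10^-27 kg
4.34 × 10^-23 J (or 2.71 × 10^-4 eV)

From λ = h/√(2mKE), we solve for KE:

λ² = h²/(2mKE)
KE = h²/(2mλ²)
KE = (6.626 × 10^-34 J·s)² / (2 × 6.64 × 10^-27 kg × (8.73 × 10^-10 m)²)
KE = 4.34 × 10^-23 J
KE = 2.71 × 10^-4 eV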